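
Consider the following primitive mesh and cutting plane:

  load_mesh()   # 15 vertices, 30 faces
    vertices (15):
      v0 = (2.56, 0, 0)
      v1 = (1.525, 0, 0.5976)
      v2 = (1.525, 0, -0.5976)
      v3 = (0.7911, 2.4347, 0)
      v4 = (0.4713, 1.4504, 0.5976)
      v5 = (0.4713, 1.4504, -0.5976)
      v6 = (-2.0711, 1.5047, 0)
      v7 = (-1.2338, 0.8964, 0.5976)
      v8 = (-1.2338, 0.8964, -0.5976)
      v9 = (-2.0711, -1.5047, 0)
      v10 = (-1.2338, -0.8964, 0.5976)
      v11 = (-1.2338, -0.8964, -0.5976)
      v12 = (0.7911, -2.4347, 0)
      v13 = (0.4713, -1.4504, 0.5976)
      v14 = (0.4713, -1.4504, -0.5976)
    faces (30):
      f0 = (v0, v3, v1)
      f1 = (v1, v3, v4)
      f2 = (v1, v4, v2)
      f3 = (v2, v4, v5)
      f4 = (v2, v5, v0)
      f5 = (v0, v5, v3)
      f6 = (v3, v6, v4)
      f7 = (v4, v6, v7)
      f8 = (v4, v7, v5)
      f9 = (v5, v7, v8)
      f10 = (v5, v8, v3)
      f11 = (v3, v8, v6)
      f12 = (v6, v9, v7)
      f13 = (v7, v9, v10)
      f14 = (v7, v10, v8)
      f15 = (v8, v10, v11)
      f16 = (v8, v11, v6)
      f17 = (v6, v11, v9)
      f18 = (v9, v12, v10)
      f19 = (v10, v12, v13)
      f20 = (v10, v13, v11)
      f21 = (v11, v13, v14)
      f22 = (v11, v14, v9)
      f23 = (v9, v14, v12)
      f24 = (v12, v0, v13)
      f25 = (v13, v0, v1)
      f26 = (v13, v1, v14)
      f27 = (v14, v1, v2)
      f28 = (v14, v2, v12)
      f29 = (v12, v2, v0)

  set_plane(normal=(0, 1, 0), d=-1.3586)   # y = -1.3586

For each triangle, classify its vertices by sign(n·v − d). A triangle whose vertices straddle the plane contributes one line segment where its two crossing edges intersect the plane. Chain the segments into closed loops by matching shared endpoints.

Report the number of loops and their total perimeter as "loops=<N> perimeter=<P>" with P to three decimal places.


loops=2 perimeter=9.491

Straddling triangles (14 of 30):
  (v6,v9,v7) [+-+] → (-2.0711, -1.3586, 0)–(-2.02015, -1.3586, 0.0363622)  len=0.0626
  (v7,v9,v10) [+-+] → (-2.02015, -1.3586, 0.0363622)–(-1.87, -1.3586, 0.14353)  len=0.1845
  (v6,v11,v9) [++-] → (-1.87, -1.3586, -0.14353)–(-2.0711, -1.3586, 0)  len=0.2471
  (v9,v12,v10) [--+] → (-0.625395, -1.3586, 0.418044)–(-1.87, -1.3586, 0.14353)  len=1.2745
  (v10,v12,v13) [+--] → (-0.625395, -1.3586, 0.418044)–(0.188758, -1.3586, 0.5976)  len=0.8337
  (v10,v13,v11) [+-+] → (0.188758, -1.3586, 0.5976)–(0.188758, -1.3586, 0.399551)  len=0.1980
  (v11,v13,v14) [+--] → (0.188758, -1.3586, 0.399551)–(0.188758, -1.3586, -0.5976)  len=0.9972
  (v11,v14,v9) [+--] → (0.188758, -1.3586, -0.5976)–(-1.87, -1.3586, -0.14353)  len=2.1082
  (v12,v0,v13) [-+-] → (1.57293, -1.3586, 0)–(0.6035, -1.3586, 0.559776)  len=1.1194
  (v13,v0,v1) [-++] → (0.6035, -1.3586, 0.559776)–(0.537992, -1.3586, 0.5976)  len=0.0756
  (v13,v1,v14) [-+-] → (0.537992, -1.3586, 0.5976)–(0.537992, -1.3586, -0.521952)  len=1.1196
  (v14,v1,v2) [-++] → (0.537992, -1.3586, -0.521952)–(0.537992, -1.3586, -0.5976)  len=0.0756
  (v14,v2,v12) [-+-] → (0.537992, -1.3586, -0.5976)–(1.11547, -1.3586, -0.26413)  len=0.6668
  (v12,v2,v0) [-++] → (1.11547, -1.3586, -0.26413)–(1.57293, -1.3586, 0)  len=0.5282

Chained into 2 loop(s):
  loop 1: 8 segments, perimeter = 5.9058
  loop 2: 6 segments, perimeter = 3.5854
Total perimeter = 9.491


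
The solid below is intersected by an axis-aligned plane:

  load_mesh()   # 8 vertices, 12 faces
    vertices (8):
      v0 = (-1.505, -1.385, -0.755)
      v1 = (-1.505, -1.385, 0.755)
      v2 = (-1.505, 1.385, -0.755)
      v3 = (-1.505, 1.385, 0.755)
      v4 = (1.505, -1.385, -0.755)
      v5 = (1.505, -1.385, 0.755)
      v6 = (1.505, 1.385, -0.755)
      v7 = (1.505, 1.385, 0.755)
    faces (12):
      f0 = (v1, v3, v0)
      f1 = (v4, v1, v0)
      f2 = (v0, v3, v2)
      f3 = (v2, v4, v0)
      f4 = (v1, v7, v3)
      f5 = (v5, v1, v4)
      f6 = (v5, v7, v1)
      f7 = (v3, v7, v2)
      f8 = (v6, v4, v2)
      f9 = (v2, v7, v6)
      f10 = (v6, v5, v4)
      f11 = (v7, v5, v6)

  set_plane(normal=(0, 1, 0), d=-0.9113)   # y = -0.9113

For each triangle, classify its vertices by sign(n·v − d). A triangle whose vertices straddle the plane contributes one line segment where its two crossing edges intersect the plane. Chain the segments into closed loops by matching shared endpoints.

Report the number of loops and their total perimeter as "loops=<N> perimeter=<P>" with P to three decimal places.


Straddling triangles (8 of 12):
  (v1,v3,v0) [-+-] → (-1.505, -0.9113, 0.755)–(-1.505, -0.9113, -0.496774)  len=1.2518
  (v0,v3,v2) [-++] → (-1.505, -0.9113, -0.496774)–(-1.505, -0.9113, -0.755)  len=0.2582
  (v2,v4,v0) [+--] → (0.990257, -0.9113, -0.755)–(-1.505, -0.9113, -0.755)  len=2.4953
  (v1,v7,v3) [-++] → (-0.990257, -0.9113, 0.755)–(-1.505, -0.9113, 0.755)  len=0.5147
  (v5,v7,v1) [-+-] → (1.505, -0.9113, 0.755)–(-0.990257, -0.9113, 0.755)  len=2.4953
  (v6,v4,v2) [+-+] → (1.505, -0.9113, -0.755)–(0.990257, -0.9113, -0.755)  len=0.5147
  (v6,v5,v4) [+--] → (1.505, -0.9113, 0.496774)–(1.505, -0.9113, -0.755)  len=1.2518
  (v7,v5,v6) [+-+] → (1.505, -0.9113, 0.755)–(1.505, -0.9113, 0.496774)  len=0.2582

Chained into 1 loop(s):
  loop 1: 8 segments, perimeter = 9.0400
Total perimeter = 9.040

loops=1 perimeter=9.040


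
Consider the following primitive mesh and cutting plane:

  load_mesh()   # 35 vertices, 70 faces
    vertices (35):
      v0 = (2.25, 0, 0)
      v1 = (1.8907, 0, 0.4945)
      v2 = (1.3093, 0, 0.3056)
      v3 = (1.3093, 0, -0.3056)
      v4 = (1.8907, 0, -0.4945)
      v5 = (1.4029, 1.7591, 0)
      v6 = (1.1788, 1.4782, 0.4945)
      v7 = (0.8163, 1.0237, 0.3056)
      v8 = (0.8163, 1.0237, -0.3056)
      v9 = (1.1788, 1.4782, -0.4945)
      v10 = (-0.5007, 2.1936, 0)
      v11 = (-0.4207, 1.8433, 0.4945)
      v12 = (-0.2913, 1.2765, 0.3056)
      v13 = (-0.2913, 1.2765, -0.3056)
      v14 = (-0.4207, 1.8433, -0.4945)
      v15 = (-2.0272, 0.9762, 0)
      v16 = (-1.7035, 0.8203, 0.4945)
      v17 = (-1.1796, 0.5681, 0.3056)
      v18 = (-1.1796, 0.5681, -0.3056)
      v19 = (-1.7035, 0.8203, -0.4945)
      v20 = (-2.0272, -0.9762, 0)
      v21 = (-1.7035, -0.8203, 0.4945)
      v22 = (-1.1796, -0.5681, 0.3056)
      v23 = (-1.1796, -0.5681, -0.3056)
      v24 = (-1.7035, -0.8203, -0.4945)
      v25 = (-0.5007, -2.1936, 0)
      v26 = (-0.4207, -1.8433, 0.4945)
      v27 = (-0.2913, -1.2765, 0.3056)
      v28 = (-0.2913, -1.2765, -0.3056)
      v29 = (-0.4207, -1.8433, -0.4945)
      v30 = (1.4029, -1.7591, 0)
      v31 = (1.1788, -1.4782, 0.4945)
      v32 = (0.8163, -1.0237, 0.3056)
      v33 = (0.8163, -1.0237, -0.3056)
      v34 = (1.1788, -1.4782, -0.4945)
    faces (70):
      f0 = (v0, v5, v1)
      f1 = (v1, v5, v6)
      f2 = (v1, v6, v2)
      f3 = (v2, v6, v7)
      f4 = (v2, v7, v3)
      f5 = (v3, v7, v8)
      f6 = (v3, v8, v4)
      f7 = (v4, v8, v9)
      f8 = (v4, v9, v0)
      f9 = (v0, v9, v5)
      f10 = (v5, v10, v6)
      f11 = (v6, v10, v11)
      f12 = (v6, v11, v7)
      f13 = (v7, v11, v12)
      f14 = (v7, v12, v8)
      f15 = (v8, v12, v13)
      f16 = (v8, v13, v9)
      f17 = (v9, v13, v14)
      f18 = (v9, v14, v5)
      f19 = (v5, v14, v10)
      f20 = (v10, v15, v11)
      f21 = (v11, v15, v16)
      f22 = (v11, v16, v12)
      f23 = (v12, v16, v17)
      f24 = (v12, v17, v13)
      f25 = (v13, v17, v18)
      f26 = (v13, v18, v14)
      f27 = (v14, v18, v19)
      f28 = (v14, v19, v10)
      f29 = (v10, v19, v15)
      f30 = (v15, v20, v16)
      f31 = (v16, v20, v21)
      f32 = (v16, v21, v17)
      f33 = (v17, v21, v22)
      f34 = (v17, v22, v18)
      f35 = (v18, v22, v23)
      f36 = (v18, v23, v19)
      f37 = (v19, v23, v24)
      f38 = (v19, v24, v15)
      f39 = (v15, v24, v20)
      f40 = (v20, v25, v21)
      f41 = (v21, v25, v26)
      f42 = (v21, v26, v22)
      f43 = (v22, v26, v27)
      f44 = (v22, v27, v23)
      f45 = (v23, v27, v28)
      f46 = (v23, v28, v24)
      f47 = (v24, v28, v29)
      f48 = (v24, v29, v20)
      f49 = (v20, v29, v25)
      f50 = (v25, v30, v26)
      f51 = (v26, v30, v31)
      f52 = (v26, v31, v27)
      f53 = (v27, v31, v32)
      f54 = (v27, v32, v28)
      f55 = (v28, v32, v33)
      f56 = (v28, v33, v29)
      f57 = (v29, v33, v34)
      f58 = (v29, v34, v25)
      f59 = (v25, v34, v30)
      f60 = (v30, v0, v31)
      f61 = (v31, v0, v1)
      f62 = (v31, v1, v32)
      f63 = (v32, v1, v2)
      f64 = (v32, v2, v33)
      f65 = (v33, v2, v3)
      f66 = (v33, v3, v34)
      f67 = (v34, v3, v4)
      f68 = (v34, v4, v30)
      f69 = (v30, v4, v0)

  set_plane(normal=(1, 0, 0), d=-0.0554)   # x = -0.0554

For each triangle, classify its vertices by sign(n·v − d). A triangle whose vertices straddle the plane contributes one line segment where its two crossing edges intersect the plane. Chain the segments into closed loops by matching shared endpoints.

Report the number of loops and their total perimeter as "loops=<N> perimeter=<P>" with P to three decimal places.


Straddling triangles (20 of 70):
  (v5,v10,v6) [+-+] → (-0.0554, 2.09196, 0)–(-0.0554, 2.00392, 0.131111)  len=0.1579
  (v6,v10,v11) [+--] → (-0.0554, 2.00392, 0.131111)–(-0.0554, 1.75992, 0.4945)  len=0.4377
  (v6,v11,v7) [+-+] → (-0.0554, 1.75992, 0.4945)–(-0.0554, 1.60126, 0.438716)  len=0.1682
  (v7,v11,v12) [+--] → (-0.0554, 1.60126, 0.438716)–(-0.0554, 1.22266, 0.3056)  len=0.4013
  (v7,v12,v8) [+-+] → (-0.0554, 1.22266, 0.3056)–(-0.0554, 1.22266, 0.175425)  len=0.1302
  (v8,v12,v13) [+--] → (-0.0554, 1.22266, 0.175425)–(-0.0554, 1.22266, -0.3056)  len=0.4810
  (v8,v13,v9) [+-+] → (-0.0554, 1.22266, -0.3056)–(-0.0554, 1.30887, -0.335912)  len=0.0914
  (v9,v13,v14) [+--] → (-0.0554, 1.30887, -0.335912)–(-0.0554, 1.75992, -0.4945)  len=0.4781
  (v9,v14,v5) [+-+] → (-0.0554, 1.75992, -0.4945)–(-0.0554, 1.82643, -0.395443)  len=0.1193
  (v5,v14,v10) [+--] → (-0.0554, 1.82643, -0.395443)–(-0.0554, 2.09196, 0)  len=0.4763
  (v25,v30,v26) [-+-] → (-0.0554, -2.09196, 0)–(-0.0554, -1.82643, 0.395443)  len=0.4763
  (v26,v30,v31) [-++] → (-0.0554, -1.82643, 0.395443)–(-0.0554, -1.75992, 0.4945)  len=0.1193
  (v26,v31,v27) [-+-] → (-0.0554, -1.75992, 0.4945)–(-0.0554, -1.30887, 0.335912)  len=0.4781
  (v27,v31,v32) [-++] → (-0.0554, -1.30887, 0.335912)–(-0.0554, -1.22266, 0.3056)  len=0.0914
  (v27,v32,v28) [-+-] → (-0.0554, -1.22266, 0.3056)–(-0.0554, -1.22266, -0.175425)  len=0.4810
  (v28,v32,v33) [-++] → (-0.0554, -1.22266, -0.175425)–(-0.0554, -1.22266, -0.3056)  len=0.1302
  (v28,v33,v29) [-+-] → (-0.0554, -1.22266, -0.3056)–(-0.0554, -1.60126, -0.438716)  len=0.4013
  (v29,v33,v34) [-++] → (-0.0554, -1.60126, -0.438716)–(-0.0554, -1.75992, -0.4945)  len=0.1682
  (v29,v34,v25) [-+-] → (-0.0554, -1.75992, -0.4945)–(-0.0554, -2.00392, -0.131111)  len=0.4377
  (v25,v34,v30) [-++] → (-0.0554, -2.00392, -0.131111)–(-0.0554, -2.09196, 0)  len=0.1579

Chained into 2 loop(s):
  loop 1: 10 segments, perimeter = 2.9415
  loop 2: 10 segments, perimeter = 2.9415
Total perimeter = 5.883

loops=2 perimeter=5.883


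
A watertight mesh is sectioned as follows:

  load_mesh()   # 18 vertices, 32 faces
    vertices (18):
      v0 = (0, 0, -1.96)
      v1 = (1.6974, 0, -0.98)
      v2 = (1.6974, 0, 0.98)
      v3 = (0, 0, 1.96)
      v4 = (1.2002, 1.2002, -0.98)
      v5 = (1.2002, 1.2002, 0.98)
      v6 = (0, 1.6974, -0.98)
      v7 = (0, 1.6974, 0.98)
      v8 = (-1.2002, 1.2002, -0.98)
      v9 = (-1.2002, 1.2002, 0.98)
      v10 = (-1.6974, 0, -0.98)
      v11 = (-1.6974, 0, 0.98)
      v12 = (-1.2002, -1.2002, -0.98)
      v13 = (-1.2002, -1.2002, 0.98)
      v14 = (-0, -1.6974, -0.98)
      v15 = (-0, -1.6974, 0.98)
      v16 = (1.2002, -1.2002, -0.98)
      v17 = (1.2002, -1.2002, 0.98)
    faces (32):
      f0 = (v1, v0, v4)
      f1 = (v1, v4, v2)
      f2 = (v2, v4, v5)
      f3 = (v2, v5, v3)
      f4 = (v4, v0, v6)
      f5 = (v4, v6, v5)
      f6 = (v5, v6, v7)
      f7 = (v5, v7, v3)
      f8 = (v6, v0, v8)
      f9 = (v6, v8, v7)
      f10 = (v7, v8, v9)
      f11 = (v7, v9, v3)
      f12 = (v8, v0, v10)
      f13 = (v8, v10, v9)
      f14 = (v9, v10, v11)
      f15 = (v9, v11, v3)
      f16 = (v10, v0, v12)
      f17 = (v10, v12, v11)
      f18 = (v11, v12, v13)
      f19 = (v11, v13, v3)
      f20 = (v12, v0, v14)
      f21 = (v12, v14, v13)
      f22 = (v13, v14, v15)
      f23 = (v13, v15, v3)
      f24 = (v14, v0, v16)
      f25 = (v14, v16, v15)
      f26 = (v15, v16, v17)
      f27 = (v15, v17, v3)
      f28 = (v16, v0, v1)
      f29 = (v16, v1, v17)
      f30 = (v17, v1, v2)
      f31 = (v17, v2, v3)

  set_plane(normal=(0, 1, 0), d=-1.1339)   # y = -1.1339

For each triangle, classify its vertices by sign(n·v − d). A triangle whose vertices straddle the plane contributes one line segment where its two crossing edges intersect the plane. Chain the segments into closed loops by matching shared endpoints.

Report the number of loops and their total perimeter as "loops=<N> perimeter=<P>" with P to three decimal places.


Straddling triangles (12 of 32):
  (v10,v0,v12) [++-] → (-1.1339, -1.1339, -1.03414)–(-1.22767, -1.1339, -0.98)  len=0.1083
  (v10,v12,v11) [+-+] → (-1.22767, -1.1339, -0.98)–(-1.22767, -1.1339, -0.871728)  len=0.1083
  (v11,v12,v13) [+--] → (-1.22767, -1.1339, -0.871728)–(-1.22767, -1.1339, 0.98)  len=1.8517
  (v11,v13,v3) [+-+] → (-1.22767, -1.1339, 0.98)–(-1.1339, -1.1339, 1.03414)  len=0.1083
  (v12,v0,v14) [-+-] → (-1.1339, -1.1339, -1.03414)–(0, -1.1339, -1.30534)  len=1.1659
  (v13,v15,v3) [--+] → (0, -1.1339, 1.30534)–(-1.1339, -1.1339, 1.03414)  len=1.1659
  (v14,v0,v16) [-+-] → (0, -1.1339, -1.30534)–(1.1339, -1.1339, -1.03414)  len=1.1659
  (v15,v17,v3) [--+] → (1.1339, -1.1339, 1.03414)–(0, -1.1339, 1.30534)  len=1.1659
  (v16,v0,v1) [-++] → (1.1339, -1.1339, -1.03414)–(1.22767, -1.1339, -0.98)  len=0.1083
  (v16,v1,v17) [-+-] → (1.22767, -1.1339, -0.98)–(1.22767, -1.1339, 0.871728)  len=1.8517
  (v17,v1,v2) [-++] → (1.22767, -1.1339, 0.871728)–(1.22767, -1.1339, 0.98)  len=0.1083
  (v17,v2,v3) [-++] → (1.22767, -1.1339, 0.98)–(1.1339, -1.1339, 1.03414)  len=0.1083

Chained into 1 loop(s):
  loop 1: 12 segments, perimeter = 9.0166
Total perimeter = 9.017

loops=1 perimeter=9.017


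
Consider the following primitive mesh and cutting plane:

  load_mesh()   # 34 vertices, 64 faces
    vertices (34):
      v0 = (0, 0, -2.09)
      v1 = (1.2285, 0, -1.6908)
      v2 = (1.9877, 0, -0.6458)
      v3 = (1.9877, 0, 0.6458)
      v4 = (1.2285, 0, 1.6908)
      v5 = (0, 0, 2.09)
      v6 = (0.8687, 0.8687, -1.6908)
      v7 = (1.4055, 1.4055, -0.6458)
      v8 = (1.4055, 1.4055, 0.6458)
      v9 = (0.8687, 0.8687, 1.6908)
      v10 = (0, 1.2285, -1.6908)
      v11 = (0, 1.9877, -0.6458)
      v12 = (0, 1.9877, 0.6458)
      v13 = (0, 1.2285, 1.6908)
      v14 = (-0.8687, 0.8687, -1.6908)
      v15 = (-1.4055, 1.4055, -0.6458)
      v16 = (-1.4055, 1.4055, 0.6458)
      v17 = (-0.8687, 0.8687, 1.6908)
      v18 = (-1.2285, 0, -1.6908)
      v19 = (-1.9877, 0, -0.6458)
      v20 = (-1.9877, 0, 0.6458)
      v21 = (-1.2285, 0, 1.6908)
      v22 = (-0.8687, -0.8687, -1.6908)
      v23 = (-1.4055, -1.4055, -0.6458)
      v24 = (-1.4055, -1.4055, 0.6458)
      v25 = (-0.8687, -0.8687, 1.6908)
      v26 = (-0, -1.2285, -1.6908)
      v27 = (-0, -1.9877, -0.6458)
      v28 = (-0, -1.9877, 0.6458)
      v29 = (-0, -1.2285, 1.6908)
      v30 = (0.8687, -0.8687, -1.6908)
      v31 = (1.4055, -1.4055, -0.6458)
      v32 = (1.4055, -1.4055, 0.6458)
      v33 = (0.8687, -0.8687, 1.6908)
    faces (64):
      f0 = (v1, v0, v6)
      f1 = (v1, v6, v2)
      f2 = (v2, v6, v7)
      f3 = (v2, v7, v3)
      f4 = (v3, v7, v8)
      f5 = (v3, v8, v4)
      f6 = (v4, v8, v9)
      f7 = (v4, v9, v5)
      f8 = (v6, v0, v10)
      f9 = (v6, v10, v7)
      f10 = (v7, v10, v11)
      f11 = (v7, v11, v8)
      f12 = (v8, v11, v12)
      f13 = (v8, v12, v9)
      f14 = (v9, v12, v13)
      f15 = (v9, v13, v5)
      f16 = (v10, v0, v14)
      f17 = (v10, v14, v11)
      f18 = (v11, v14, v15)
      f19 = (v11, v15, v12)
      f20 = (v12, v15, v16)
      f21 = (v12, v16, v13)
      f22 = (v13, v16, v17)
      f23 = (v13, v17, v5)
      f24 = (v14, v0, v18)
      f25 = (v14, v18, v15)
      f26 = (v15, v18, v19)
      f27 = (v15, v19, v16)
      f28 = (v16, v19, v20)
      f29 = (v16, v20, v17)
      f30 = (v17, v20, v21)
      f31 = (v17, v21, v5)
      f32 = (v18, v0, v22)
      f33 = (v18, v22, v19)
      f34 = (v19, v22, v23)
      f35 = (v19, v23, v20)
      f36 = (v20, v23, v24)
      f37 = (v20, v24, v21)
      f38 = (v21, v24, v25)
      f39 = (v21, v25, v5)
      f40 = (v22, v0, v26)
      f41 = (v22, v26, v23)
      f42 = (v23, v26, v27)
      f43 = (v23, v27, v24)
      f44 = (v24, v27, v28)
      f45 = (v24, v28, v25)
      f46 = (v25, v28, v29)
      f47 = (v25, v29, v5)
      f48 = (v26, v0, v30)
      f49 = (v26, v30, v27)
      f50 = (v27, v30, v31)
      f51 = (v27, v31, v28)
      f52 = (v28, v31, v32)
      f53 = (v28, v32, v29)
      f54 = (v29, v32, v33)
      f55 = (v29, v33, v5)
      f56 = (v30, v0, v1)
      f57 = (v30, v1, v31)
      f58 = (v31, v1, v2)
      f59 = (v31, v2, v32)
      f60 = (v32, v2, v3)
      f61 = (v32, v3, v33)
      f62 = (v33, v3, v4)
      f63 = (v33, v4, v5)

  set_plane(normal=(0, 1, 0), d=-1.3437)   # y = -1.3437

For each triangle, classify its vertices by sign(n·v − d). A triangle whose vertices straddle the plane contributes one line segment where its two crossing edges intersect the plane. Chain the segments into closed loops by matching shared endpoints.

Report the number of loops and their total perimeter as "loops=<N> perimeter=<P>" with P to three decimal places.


loops=1 perimeter=9.365

Straddling triangles (18 of 64):
  (v19,v22,v23) [++-] → (-1.3437, -1.3437, -0.766107)–(-1.4311, -1.3437, -0.6458)  len=0.1487
  (v19,v23,v20) [+-+] → (-1.4311, -1.3437, -0.6458)–(-1.4311, -1.3437, -0.589008)  len=0.0568
  (v20,v23,v24) [+--] → (-1.4311, -1.3437, -0.589008)–(-1.4311, -1.3437, 0.6458)  len=1.2348
  (v20,v24,v21) [+-+] → (-1.4311, -1.3437, 0.6458)–(-1.39772, -1.3437, 0.691749)  len=0.0568
  (v21,v24,v25) [+-+] → (-1.39772, -1.3437, 0.691749)–(-1.3437, -1.3437, 0.766107)  len=0.0919
  (v22,v26,v23) [++-] → (-0.914766, -1.3437, -1.01066)–(-1.3437, -1.3437, -0.766107)  len=0.4938
  (v23,v26,v27) [-+-] → (-0.914766, -1.3437, -1.01066)–(0, -1.3437, -1.53223)  len=1.0530
  (v24,v28,v25) [--+] → (-0.499949, -1.3437, 1.24721)–(-1.3437, -1.3437, 0.766107)  len=0.9713
  (v25,v28,v29) [+-+] → (-0.499949, -1.3437, 1.24721)–(0, -1.3437, 1.53223)  len=0.5755
  (v26,v30,v27) [++-] → (0.499949, -1.3437, -1.24721)–(0, -1.3437, -1.53223)  len=0.5755
  (v27,v30,v31) [-+-] → (0.499949, -1.3437, -1.24721)–(1.3437, -1.3437, -0.766107)  len=0.9713
  (v28,v32,v29) [--+] → (0.914766, -1.3437, 1.01066)–(0, -1.3437, 1.53223)  len=1.0530
  (v29,v32,v33) [+-+] → (0.914766, -1.3437, 1.01066)–(1.3437, -1.3437, 0.766107)  len=0.4938
  (v30,v1,v31) [++-] → (1.39772, -1.3437, -0.691749)–(1.3437, -1.3437, -0.766107)  len=0.0919
  (v31,v1,v2) [-++] → (1.39772, -1.3437, -0.691749)–(1.4311, -1.3437, -0.6458)  len=0.0568
  (v31,v2,v32) [-+-] → (1.4311, -1.3437, -0.6458)–(1.4311, -1.3437, 0.589008)  len=1.2348
  (v32,v2,v3) [-++] → (1.4311, -1.3437, 0.589008)–(1.4311, -1.3437, 0.6458)  len=0.0568
  (v32,v3,v33) [-++] → (1.4311, -1.3437, 0.6458)–(1.3437, -1.3437, 0.766107)  len=0.1487

Chained into 1 loop(s):
  loop 1: 18 segments, perimeter = 9.3651
Total perimeter = 9.365


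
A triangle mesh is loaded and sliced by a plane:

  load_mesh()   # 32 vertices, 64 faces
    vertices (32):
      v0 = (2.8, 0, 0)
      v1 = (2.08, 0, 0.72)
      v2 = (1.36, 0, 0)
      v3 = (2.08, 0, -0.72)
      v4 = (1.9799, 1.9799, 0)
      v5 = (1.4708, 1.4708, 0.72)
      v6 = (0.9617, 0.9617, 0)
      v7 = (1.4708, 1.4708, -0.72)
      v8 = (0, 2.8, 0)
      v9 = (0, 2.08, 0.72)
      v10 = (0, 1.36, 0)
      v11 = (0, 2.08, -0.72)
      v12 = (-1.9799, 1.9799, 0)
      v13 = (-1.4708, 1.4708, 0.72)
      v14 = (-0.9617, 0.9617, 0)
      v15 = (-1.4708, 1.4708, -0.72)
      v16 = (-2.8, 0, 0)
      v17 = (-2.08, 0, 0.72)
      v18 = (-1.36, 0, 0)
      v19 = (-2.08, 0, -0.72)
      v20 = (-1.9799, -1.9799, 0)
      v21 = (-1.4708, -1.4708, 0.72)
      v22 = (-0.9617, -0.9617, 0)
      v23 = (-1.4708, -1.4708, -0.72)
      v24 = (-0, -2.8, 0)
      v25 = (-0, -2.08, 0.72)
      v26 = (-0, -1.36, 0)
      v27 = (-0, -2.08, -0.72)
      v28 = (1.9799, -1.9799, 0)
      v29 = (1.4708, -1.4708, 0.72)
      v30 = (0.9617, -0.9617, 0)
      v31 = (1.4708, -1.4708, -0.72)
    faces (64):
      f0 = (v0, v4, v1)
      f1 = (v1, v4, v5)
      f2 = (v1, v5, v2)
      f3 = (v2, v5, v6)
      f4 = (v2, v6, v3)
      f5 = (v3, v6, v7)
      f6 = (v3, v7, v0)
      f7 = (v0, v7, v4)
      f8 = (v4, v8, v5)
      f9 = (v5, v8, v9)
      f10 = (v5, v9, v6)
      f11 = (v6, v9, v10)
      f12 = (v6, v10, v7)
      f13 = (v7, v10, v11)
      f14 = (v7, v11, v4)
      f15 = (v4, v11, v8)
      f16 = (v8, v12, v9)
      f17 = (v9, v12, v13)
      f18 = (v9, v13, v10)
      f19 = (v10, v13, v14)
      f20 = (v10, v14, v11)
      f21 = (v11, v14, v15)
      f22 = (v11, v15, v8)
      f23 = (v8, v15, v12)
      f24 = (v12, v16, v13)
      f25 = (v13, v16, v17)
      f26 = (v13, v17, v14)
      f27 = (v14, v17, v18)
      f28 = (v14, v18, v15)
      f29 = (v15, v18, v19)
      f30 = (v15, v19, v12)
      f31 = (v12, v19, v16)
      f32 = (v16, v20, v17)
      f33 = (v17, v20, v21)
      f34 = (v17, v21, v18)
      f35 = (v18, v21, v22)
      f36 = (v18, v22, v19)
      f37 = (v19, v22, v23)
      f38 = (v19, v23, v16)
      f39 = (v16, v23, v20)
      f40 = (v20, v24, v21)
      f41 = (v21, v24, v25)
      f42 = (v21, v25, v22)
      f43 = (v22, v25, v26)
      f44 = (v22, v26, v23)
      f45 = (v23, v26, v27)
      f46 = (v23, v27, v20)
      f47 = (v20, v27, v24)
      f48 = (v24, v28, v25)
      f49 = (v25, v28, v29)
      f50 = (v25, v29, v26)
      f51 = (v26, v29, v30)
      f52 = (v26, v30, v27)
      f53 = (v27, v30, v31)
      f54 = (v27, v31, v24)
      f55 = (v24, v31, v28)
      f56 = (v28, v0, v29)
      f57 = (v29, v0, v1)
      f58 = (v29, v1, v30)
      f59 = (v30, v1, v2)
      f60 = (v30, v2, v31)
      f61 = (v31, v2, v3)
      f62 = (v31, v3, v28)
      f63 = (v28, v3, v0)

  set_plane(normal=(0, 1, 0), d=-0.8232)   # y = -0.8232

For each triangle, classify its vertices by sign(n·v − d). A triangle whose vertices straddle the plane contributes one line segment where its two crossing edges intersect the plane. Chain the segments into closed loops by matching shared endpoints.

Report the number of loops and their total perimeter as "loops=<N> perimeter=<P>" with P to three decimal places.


loops=2 perimeter=8.146

Straddling triangles (16 of 64):
  (v16,v20,v17) [+-+] → (-2.45902, -0.8232, 0)–(-2.03838, -0.8232, 0.420639)  len=0.5949
  (v17,v20,v21) [+--] → (-2.03838, -0.8232, 0.420639)–(-1.73903, -0.8232, 0.72)  len=0.4234
  (v17,v21,v18) [+-+] → (-1.73903, -0.8232, 0.72)–(-1.42201, -0.8232, 0.402981)  len=0.4483
  (v18,v21,v22) [+--] → (-1.42201, -0.8232, 0.402981)–(-1.01906, -0.8232, 0)  len=0.5699
  (v18,v22,v19) [+-+] → (-1.01906, -0.8232, 0)–(-1.12275, -0.8232, -0.103691)  len=0.1466
  (v19,v22,v23) [+--] → (-1.12275, -0.8232, -0.103691)–(-1.73903, -0.8232, -0.72)  len=0.8716
  (v19,v23,v16) [+-+] → (-1.73903, -0.8232, -0.72)–(-2.05605, -0.8232, -0.402981)  len=0.4483
  (v16,v23,v20) [+--] → (-2.05605, -0.8232, -0.402981)–(-2.45902, -0.8232, 0)  len=0.5699
  (v28,v0,v29) [-+-] → (2.45902, -0.8232, 0)–(2.05605, -0.8232, 0.402981)  len=0.5699
  (v29,v0,v1) [-++] → (2.05605, -0.8232, 0.402981)–(1.73903, -0.8232, 0.72)  len=0.4483
  (v29,v1,v30) [-+-] → (1.73903, -0.8232, 0.72)–(1.12275, -0.8232, 0.103691)  len=0.8716
  (v30,v1,v2) [-++] → (1.12275, -0.8232, 0.103691)–(1.01906, -0.8232, 0)  len=0.1466
  (v30,v2,v31) [-+-] → (1.01906, -0.8232, 0)–(1.42201, -0.8232, -0.402981)  len=0.5699
  (v31,v2,v3) [-++] → (1.42201, -0.8232, -0.402981)–(1.73903, -0.8232, -0.72)  len=0.4483
  (v31,v3,v28) [-+-] → (1.73903, -0.8232, -0.72)–(2.03838, -0.8232, -0.420639)  len=0.4234
  (v28,v3,v0) [-++] → (2.03838, -0.8232, -0.420639)–(2.45902, -0.8232, 0)  len=0.5949

Chained into 2 loop(s):
  loop 1: 8 segments, perimeter = 4.0729
  loop 2: 8 segments, perimeter = 4.0729
Total perimeter = 8.146


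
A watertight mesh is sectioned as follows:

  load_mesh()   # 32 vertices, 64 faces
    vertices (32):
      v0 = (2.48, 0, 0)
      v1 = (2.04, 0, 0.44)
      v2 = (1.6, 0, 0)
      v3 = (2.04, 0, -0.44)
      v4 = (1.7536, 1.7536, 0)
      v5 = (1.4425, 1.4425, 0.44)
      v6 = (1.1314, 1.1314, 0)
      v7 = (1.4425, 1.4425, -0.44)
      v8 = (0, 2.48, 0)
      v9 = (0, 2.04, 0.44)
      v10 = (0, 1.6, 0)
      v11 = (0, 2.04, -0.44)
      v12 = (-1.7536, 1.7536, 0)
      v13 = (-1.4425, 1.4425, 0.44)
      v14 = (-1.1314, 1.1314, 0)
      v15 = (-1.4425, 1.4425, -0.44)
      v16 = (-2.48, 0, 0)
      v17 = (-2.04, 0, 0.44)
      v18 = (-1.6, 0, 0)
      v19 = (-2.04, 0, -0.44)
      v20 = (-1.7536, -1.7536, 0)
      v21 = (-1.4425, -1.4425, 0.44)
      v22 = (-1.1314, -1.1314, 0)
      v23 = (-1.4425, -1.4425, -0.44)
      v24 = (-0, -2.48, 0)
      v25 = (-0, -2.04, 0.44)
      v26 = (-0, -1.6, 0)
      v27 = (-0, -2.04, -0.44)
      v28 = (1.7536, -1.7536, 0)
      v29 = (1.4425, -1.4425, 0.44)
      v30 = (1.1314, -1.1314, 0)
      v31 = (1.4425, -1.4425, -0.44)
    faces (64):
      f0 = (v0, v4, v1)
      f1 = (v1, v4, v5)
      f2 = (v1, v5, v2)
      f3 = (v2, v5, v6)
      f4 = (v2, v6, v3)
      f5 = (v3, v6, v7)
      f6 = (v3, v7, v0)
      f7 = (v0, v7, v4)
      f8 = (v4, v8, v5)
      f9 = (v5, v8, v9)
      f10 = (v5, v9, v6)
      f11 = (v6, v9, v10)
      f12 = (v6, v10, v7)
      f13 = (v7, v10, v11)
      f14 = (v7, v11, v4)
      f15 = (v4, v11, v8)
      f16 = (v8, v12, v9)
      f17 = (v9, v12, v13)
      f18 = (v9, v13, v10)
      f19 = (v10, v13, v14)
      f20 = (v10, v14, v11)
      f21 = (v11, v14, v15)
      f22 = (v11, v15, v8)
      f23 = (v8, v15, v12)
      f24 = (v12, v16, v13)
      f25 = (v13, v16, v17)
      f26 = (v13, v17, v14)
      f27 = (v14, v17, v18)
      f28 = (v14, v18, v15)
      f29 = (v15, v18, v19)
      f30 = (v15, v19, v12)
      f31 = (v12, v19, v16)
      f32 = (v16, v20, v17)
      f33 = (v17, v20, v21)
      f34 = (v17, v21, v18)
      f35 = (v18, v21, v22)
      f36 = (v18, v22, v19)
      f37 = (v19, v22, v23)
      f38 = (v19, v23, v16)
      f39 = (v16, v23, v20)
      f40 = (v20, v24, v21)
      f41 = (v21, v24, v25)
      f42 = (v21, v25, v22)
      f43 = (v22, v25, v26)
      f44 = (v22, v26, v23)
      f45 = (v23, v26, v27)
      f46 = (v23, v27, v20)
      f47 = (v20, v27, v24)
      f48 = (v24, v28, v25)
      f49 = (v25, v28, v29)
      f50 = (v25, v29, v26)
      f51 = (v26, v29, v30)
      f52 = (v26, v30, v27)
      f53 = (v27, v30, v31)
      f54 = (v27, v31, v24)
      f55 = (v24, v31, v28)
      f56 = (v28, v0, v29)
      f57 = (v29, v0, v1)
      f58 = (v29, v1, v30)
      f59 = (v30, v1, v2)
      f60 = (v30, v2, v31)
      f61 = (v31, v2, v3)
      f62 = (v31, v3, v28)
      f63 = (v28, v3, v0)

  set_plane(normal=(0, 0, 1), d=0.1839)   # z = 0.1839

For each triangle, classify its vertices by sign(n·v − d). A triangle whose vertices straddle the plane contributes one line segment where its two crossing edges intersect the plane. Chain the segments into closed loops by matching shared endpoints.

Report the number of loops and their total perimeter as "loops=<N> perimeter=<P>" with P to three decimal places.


loops=2 perimeter=24.982

Straddling triangles (32 of 64):
  (v0,v4,v1) [--+] → (1.8733, 1.02067, 0.1839)–(2.2961, 0, 0.1839)  len=1.1048
  (v1,v4,v5) [+-+] → (1.8733, 1.02067, 0.1839)–(1.62357, 1.62357, 0.1839)  len=0.6526
  (v1,v5,v2) [++-] → (1.53417, 0.602899, 0.1839)–(1.7839, 0, 0.1839)  len=0.6526
  (v2,v5,v6) [-+-] → (1.53417, 0.602899, 0.1839)–(1.26143, 1.26143, 0.1839)  len=0.7128
  (v4,v8,v5) [--+] → (0.602899, 2.04637, 0.1839)–(1.62357, 1.62357, 0.1839)  len=1.1048
  (v5,v8,v9) [+-+] → (0.602899, 2.04637, 0.1839)–(0, 2.2961, 0.1839)  len=0.6526
  (v5,v9,v6) [++-] → (0.658526, 1.51115, 0.1839)–(1.26143, 1.26143, 0.1839)  len=0.6526
  (v6,v9,v10) [-+-] → (0.658526, 1.51115, 0.1839)–(0, 1.7839, 0.1839)  len=0.7128
  (v8,v12,v9) [--+] → (-1.02067, 1.8733, 0.1839)–(0, 2.2961, 0.1839)  len=1.1048
  (v9,v12,v13) [+-+] → (-1.02067, 1.8733, 0.1839)–(-1.62357, 1.62357, 0.1839)  len=0.6526
  (v9,v13,v10) [++-] → (-0.602899, 1.53417, 0.1839)–(0, 1.7839, 0.1839)  len=0.6526
  (v10,v13,v14) [-+-] → (-0.602899, 1.53417, 0.1839)–(-1.26143, 1.26143, 0.1839)  len=0.7128
  (v12,v16,v13) [--+] → (-2.04637, 0.602899, 0.1839)–(-1.62357, 1.62357, 0.1839)  len=1.1048
  (v13,v16,v17) [+-+] → (-2.04637, 0.602899, 0.1839)–(-2.2961, 0, 0.1839)  len=0.6526
  (v13,v17,v14) [++-] → (-1.51115, 0.658526, 0.1839)–(-1.26143, 1.26143, 0.1839)  len=0.6526
  (v14,v17,v18) [-+-] → (-1.51115, 0.658526, 0.1839)–(-1.7839, 0, 0.1839)  len=0.7128
  (v16,v20,v17) [--+] → (-1.8733, -1.02067, 0.1839)–(-2.2961, 0, 0.1839)  len=1.1048
  (v17,v20,v21) [+-+] → (-1.8733, -1.02067, 0.1839)–(-1.62357, -1.62357, 0.1839)  len=0.6526
  (v17,v21,v18) [++-] → (-1.53417, -0.602899, 0.1839)–(-1.7839, 0, 0.1839)  len=0.6526
  (v18,v21,v22) [-+-] → (-1.53417, -0.602899, 0.1839)–(-1.26143, -1.26143, 0.1839)  len=0.7128
  (v20,v24,v21) [--+] → (-0.602899, -2.04637, 0.1839)–(-1.62357, -1.62357, 0.1839)  len=1.1048
  (v21,v24,v25) [+-+] → (-0.602899, -2.04637, 0.1839)–(0, -2.2961, 0.1839)  len=0.6526
  (v21,v25,v22) [++-] → (-0.658526, -1.51115, 0.1839)–(-1.26143, -1.26143, 0.1839)  len=0.6526
  (v22,v25,v26) [-+-] → (-0.658526, -1.51115, 0.1839)–(0, -1.7839, 0.1839)  len=0.7128
  (v24,v28,v25) [--+] → (1.02067, -1.8733, 0.1839)–(0, -2.2961, 0.1839)  len=1.1048
  (v25,v28,v29) [+-+] → (1.02067, -1.8733, 0.1839)–(1.62357, -1.62357, 0.1839)  len=0.6526
  (v25,v29,v26) [++-] → (0.602899, -1.53417, 0.1839)–(0, -1.7839, 0.1839)  len=0.6526
  (v26,v29,v30) [-+-] → (0.602899, -1.53417, 0.1839)–(1.26143, -1.26143, 0.1839)  len=0.7128
  (v28,v0,v29) [--+] → (2.04637, -0.602899, 0.1839)–(1.62357, -1.62357, 0.1839)  len=1.1048
  (v29,v0,v1) [+-+] → (2.04637, -0.602899, 0.1839)–(2.2961, 0, 0.1839)  len=0.6526
  (v29,v1,v30) [++-] → (1.51115, -0.658526, 0.1839)–(1.26143, -1.26143, 0.1839)  len=0.6526
  (v30,v1,v2) [-+-] → (1.51115, -0.658526, 0.1839)–(1.7839, 0, 0.1839)  len=0.7128

Chained into 2 loop(s):
  loop 1: 16 segments, perimeter = 14.0588
  loop 2: 16 segments, perimeter = 10.9228
Total perimeter = 24.982


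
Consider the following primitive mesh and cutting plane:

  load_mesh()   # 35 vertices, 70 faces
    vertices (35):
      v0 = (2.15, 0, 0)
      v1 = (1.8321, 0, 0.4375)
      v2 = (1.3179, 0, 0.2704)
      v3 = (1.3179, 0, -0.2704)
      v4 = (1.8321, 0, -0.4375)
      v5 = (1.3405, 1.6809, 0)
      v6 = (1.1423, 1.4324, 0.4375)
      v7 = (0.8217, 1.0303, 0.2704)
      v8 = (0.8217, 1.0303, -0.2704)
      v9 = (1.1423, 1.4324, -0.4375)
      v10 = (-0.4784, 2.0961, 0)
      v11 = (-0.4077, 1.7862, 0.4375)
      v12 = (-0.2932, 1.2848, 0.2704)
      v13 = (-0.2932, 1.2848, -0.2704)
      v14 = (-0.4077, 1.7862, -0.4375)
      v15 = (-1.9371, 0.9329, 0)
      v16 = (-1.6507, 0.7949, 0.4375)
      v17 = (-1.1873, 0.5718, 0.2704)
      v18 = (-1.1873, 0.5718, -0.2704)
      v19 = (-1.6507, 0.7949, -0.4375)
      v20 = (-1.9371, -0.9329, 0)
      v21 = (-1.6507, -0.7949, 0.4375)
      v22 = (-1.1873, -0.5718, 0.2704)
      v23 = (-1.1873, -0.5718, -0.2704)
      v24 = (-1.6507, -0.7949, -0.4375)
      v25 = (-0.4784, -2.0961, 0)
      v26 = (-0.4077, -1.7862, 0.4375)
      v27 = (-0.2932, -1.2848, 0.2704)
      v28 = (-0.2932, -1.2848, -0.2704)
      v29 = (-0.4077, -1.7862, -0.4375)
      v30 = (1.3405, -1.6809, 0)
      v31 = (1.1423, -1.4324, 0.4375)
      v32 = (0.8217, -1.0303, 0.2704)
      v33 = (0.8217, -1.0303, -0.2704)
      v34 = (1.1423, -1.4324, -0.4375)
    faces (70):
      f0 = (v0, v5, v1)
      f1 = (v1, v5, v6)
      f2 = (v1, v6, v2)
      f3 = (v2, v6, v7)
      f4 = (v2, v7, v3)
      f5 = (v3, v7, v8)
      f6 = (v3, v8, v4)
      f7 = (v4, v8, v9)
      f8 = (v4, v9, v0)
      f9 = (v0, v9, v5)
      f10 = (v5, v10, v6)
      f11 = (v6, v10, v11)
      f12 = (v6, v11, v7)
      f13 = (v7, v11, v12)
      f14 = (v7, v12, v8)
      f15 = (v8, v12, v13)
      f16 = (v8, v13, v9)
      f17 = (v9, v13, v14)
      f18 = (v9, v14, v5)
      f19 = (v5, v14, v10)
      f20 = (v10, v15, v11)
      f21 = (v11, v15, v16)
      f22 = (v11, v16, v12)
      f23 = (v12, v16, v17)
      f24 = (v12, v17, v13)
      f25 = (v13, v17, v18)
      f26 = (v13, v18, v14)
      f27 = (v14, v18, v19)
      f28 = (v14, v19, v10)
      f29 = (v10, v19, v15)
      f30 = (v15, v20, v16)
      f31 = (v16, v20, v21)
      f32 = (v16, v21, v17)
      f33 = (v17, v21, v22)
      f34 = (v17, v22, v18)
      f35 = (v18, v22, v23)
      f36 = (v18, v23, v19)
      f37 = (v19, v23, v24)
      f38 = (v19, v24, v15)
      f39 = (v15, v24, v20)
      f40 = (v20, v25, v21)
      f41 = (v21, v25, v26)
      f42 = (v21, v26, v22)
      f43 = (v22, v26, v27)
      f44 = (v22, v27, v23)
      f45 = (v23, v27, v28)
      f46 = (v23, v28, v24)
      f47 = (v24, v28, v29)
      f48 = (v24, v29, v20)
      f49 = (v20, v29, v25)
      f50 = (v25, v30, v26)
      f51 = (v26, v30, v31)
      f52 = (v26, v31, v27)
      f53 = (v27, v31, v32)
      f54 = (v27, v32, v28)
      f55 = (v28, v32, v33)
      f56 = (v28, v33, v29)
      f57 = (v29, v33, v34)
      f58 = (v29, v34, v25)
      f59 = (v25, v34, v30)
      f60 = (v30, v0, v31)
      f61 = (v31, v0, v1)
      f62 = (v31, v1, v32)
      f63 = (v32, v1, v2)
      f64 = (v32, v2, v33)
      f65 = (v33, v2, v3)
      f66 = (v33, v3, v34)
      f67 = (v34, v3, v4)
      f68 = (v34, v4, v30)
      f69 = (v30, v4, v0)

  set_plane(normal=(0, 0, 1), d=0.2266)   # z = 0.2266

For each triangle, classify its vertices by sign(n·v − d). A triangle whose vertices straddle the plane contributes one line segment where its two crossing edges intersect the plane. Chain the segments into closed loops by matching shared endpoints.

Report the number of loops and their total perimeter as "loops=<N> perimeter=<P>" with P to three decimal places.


loops=2 perimeter=20.065

Straddling triangles (28 of 70):
  (v0,v5,v1) [--+] → (1.59512, 0.81029, 0.2266)–(1.98535, 0, 0.2266)  len=0.8994
  (v1,v5,v6) [+-+] → (1.59512, 0.81029, 0.2266)–(1.23784, 1.55219, 0.2266)  len=0.8234
  (v2,v7,v3) [++-] → (0.861888, 0.946855, 0.2266)–(1.3179, 0, 0.2266)  len=1.0509
  (v3,v7,v8) [-+-] → (0.861888, 0.946855, 0.2266)–(0.8217, 1.0303, 0.2266)  len=0.0926
  (v5,v10,v6) [--+] → (0.36103, 1.75234, 0.2266)–(1.23784, 1.55219, 0.2266)  len=0.8994
  (v6,v10,v11) [+-+] → (0.36103, 1.75234, 0.2266)–(-0.441781, 1.93559, 0.2266)  len=0.8235
  (v7,v12,v8) [++-] → (-0.202903, 1.26419, 0.2266)–(0.8217, 1.0303, 0.2266)  len=1.0510
  (v8,v12,v13) [-+-] → (-0.202903, 1.26419, 0.2266)–(-0.2932, 1.2848, 0.2266)  len=0.0926
  (v10,v15,v11) [--+] → (-1.14496, 1.37486, 0.2266)–(-0.441781, 1.93559, 0.2266)  len=0.8994
  (v11,v15,v16) [+-+] → (-1.14496, 1.37486, 0.2266)–(-1.78876, 0.861424, 0.2266)  len=0.8235
  (v12,v17,v13) [++-] → (-1.11489, 0.629547, 0.2266)–(-0.2932, 1.2848, 0.2266)  len=1.0510
  (v13,v17,v18) [-+-] → (-1.11489, 0.629547, 0.2266)–(-1.1873, 0.5718, 0.2266)  len=0.0926
  (v15,v20,v16) [--+] → (-1.78876, -0.0379983, 0.2266)–(-1.78876, 0.861424, 0.2266)  len=0.8994
  (v16,v20,v21) [+-+] → (-1.78876, -0.0379983, 0.2266)–(-1.78876, -0.861424, 0.2266)  len=0.8234
  (v17,v22,v18) [++-] → (-1.1873, -0.479179, 0.2266)–(-1.1873, 0.5718, 0.2266)  len=1.0510
  (v18,v22,v23) [-+-] → (-1.1873, -0.479179, 0.2266)–(-1.1873, -0.5718, 0.2266)  len=0.0926
  (v20,v25,v21) [--+] → (-1.08558, -1.42215, 0.2266)–(-1.78876, -0.861424, 0.2266)  len=0.8994
  (v21,v25,v26) [+-+] → (-1.08558, -1.42215, 0.2266)–(-0.441781, -1.93559, 0.2266)  len=0.8235
  (v22,v27,v23) [++-] → (-0.365614, -1.22705, 0.2266)–(-1.1873, -0.5718, 0.2266)  len=1.0510
  (v23,v27,v28) [-+-] → (-0.365614, -1.22705, 0.2266)–(-0.2932, -1.2848, 0.2266)  len=0.0926
  (v25,v30,v26) [--+] → (0.435032, -1.73544, 0.2266)–(-0.441781, -1.93559, 0.2266)  len=0.8994
  (v26,v30,v31) [+-+] → (0.435032, -1.73544, 0.2266)–(1.23784, -1.55219, 0.2266)  len=0.8235
  (v27,v32,v28) [++-] → (0.731403, -1.05091, 0.2266)–(-0.2932, -1.2848, 0.2266)  len=1.0510
  (v28,v32,v33) [-+-] → (0.731403, -1.05091, 0.2266)–(0.8217, -1.0303, 0.2266)  len=0.0926
  (v30,v0,v31) [--+] → (1.62807, -0.741901, 0.2266)–(1.23784, -1.55219, 0.2266)  len=0.8994
  (v31,v0,v1) [+-+] → (1.62807, -0.741901, 0.2266)–(1.98535, 0, 0.2266)  len=0.8234
  (v32,v2,v33) [++-] → (1.27771, -0.0834452, 0.2266)–(0.8217, -1.0303, 0.2266)  len=1.0509
  (v33,v2,v3) [-+-] → (1.27771, -0.0834452, 0.2266)–(1.3179, 0, 0.2266)  len=0.0926

Chained into 2 loop(s):
  loop 1: 14 segments, perimeter = 12.0598
  loop 2: 14 segments, perimeter = 8.0050
Total perimeter = 20.065


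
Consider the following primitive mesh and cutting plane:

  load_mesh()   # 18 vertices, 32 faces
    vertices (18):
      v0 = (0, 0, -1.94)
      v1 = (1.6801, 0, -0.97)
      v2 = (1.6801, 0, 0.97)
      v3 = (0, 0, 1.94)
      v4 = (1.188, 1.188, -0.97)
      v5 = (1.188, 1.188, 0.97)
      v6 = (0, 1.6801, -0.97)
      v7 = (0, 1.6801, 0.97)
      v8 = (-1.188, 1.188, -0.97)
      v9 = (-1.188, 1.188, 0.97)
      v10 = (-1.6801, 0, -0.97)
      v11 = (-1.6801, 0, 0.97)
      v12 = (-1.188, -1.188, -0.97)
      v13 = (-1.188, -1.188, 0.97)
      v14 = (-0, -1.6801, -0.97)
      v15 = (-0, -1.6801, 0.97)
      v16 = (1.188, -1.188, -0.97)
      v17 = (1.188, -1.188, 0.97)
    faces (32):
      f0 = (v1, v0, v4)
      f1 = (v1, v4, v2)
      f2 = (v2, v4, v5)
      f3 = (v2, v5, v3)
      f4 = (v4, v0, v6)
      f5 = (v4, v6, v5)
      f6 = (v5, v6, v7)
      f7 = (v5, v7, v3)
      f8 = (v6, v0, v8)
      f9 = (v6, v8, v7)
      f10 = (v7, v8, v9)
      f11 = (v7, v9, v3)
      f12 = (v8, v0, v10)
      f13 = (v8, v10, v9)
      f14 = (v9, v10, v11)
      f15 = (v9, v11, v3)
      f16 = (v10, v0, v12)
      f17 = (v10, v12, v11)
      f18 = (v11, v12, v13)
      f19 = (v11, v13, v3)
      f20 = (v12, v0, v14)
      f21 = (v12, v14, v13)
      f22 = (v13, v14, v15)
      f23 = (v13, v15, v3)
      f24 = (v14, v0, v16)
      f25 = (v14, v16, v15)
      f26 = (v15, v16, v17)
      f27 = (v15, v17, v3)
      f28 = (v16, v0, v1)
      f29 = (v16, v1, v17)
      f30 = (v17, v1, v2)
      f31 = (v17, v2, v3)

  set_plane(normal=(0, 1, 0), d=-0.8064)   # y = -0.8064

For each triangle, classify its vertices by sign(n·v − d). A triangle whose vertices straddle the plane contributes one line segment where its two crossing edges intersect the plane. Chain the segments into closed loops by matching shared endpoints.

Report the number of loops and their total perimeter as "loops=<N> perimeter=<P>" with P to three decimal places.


Straddling triangles (12 of 32):
  (v10,v0,v12) [++-] → (-0.8064, -0.8064, -1.28158)–(-1.34607, -0.8064, -0.97)  len=0.6232
  (v10,v12,v11) [+-+] → (-1.34607, -0.8064, -0.97)–(-1.34607, -0.8064, -0.346848)  len=0.6232
  (v11,v12,v13) [+--] → (-1.34607, -0.8064, -0.346848)–(-1.34607, -0.8064, 0.97)  len=1.3168
  (v11,v13,v3) [+-+] → (-1.34607, -0.8064, 0.97)–(-0.8064, -0.8064, 1.28158)  len=0.6232
  (v12,v0,v14) [-+-] → (-0.8064, -0.8064, -1.28158)–(0, -0.8064, -1.47443)  len=0.8291
  (v13,v15,v3) [--+] → (0, -0.8064, 1.47443)–(-0.8064, -0.8064, 1.28158)  len=0.8291
  (v14,v0,v16) [-+-] → (0, -0.8064, -1.47443)–(0.8064, -0.8064, -1.28158)  len=0.8291
  (v15,v17,v3) [--+] → (0.8064, -0.8064, 1.28158)–(0, -0.8064, 1.47443)  len=0.8291
  (v16,v0,v1) [-++] → (0.8064, -0.8064, -1.28158)–(1.34607, -0.8064, -0.97)  len=0.6232
  (v16,v1,v17) [-+-] → (1.34607, -0.8064, -0.97)–(1.34607, -0.8064, 0.346848)  len=1.3168
  (v17,v1,v2) [-++] → (1.34607, -0.8064, 0.346848)–(1.34607, -0.8064, 0.97)  len=0.6232
  (v17,v2,v3) [-++] → (1.34607, -0.8064, 0.97)–(0.8064, -0.8064, 1.28158)  len=0.6232

Chained into 1 loop(s):
  loop 1: 12 segments, perimeter = 9.6892
Total perimeter = 9.689

loops=1 perimeter=9.689
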